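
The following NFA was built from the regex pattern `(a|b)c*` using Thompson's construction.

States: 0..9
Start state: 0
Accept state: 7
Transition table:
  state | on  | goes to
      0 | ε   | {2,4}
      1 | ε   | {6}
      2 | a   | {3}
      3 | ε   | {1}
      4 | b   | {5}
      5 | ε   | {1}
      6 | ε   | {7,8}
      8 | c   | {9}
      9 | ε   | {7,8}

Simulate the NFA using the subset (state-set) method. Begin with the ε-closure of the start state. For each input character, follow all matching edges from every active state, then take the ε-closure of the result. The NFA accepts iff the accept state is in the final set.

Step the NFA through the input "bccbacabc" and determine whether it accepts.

start: ε-closure({0}) = {0,2,4}
'b' @ 1: {1,5,6,7,8}  ✓accept
'c' @ 2: {7,8,9}  ✓accept
'c' @ 3: {7,8,9}  ✓accept
'b' @ 4: {}  — state set empty
rest 'acabc' ignored (set empty)
after full input: {}  (accept=7 not in)

Answer: REJECT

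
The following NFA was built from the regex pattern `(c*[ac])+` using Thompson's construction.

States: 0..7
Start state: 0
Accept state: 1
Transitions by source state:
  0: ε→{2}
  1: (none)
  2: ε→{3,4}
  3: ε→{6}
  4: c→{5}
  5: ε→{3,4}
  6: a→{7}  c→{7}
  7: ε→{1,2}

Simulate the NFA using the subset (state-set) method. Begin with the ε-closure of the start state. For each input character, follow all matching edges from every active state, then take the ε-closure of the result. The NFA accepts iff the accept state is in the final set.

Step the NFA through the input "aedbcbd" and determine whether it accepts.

Answer: REJECT

Trace:
S₀ = ε-closure({0}) = {0,2,3,4,6}
'a' @ 1: {1,2,3,4,6,7}  (accept∈set)
'e' @ 2: {}  — no active states
rest 'dbcbd' ignored (set empty)
end set {} — state 1 not in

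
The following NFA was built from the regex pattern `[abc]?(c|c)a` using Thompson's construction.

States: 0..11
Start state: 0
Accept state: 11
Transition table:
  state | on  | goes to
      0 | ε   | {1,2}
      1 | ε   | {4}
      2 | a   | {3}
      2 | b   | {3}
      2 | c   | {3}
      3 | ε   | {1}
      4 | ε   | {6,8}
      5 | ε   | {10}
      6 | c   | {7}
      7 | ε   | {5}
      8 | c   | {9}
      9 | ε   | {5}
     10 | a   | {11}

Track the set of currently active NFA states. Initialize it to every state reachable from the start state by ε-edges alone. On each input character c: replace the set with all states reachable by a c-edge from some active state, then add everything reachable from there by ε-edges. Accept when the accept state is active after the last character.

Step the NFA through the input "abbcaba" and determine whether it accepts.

S₀ = ε-closure({0}) = {0,1,2,4,6,8}
'a' @ 1: {1,3,4,6,8}
'b' @ 2: {}  — state set empty
rest 'bcaba' ignored (set empty)
final: {}; accept 11 not in set

Answer: REJECT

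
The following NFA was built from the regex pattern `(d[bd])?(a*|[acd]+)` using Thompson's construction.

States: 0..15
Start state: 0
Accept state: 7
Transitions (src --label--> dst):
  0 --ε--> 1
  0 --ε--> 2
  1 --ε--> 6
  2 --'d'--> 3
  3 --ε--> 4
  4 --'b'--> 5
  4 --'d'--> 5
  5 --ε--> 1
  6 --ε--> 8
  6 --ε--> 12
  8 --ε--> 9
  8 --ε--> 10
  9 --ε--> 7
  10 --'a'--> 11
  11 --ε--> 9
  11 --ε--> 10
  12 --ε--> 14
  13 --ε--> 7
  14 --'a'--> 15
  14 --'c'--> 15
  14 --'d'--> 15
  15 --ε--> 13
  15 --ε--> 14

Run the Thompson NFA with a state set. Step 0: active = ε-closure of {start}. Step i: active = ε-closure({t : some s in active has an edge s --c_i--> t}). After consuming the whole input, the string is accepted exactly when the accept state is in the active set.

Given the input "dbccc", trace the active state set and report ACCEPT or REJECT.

Answer: ACCEPT

Derivation:
initial (ε-close {0}): {0,1,2,6,7,8,9,10,12,14}
'd' @ 1: {3,4,7,13,14,15}  ✓accept
'b' @ 2: {1,5,6,7,8,9,10,12,14}  ✓accept
'c' @ 3: {7,13,14,15}  ✓accept
'c' @ 4: {7,13,14,15}  ✓accept
'c' @ 5: {7,13,14,15}  ✓accept
end set {7,13,14,15} — state 7 in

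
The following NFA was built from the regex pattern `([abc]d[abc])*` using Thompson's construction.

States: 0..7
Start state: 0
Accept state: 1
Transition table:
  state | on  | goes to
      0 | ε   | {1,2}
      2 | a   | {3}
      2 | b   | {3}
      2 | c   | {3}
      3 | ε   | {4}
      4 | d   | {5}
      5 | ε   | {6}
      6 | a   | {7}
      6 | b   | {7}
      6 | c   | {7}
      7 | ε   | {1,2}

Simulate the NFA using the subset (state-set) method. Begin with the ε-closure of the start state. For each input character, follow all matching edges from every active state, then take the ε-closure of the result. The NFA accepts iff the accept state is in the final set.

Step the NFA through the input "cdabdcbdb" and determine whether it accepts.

Answer: ACCEPT

Trace:
initial (ε-close {0}): {0,1,2}
'c' @ 1: {3,4}
'd' @ 2: {5,6}
'a' @ 3: {1,2,7}  ✓accept
'b' @ 4: {3,4}
'd' @ 5: {5,6}
'c' @ 6: {1,2,7}  ✓accept
'b' @ 7: {3,4}
'd' @ 8: {5,6}
'b' @ 9: {1,2,7}  ✓accept
final: {1,2,7}; accept 1 in set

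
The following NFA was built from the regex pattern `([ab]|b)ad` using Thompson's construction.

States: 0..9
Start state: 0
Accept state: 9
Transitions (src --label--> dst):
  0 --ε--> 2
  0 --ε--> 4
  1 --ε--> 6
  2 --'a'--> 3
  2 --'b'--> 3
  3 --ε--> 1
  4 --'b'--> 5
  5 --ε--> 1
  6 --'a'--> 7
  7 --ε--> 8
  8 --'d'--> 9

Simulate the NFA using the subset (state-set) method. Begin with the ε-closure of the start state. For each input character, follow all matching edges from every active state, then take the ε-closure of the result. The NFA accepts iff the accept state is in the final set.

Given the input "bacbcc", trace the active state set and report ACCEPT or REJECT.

S₀ = ε-closure({0}) = {0,2,4}
'b' @ 1: {1,3,5,6}
'a' @ 2: {7,8}
'c' @ 3: {}  — dead — no transitions
rest 'bcc' ignored (set empty)
final: {}; accept 9 not in set

Answer: REJECT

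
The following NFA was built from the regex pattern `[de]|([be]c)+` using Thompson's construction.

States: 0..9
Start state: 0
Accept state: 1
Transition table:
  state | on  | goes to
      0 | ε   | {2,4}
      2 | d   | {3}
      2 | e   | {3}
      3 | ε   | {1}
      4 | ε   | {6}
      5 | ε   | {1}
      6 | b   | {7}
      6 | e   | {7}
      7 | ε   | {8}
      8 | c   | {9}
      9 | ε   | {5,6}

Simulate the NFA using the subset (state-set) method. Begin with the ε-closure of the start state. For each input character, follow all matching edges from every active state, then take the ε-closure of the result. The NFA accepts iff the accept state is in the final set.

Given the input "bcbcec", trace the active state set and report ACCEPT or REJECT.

initial (ε-close {0}): {0,2,4,6}
'b' @ 1: {7,8}
'c' @ 2: {1,5,6,9}  [accepting]
'b' @ 3: {7,8}
'c' @ 4: {1,5,6,9}  [accepting]
'e' @ 5: {7,8}
'c' @ 6: {1,5,6,9}  [accepting]
end set {1,5,6,9} — state 1 in

Answer: ACCEPT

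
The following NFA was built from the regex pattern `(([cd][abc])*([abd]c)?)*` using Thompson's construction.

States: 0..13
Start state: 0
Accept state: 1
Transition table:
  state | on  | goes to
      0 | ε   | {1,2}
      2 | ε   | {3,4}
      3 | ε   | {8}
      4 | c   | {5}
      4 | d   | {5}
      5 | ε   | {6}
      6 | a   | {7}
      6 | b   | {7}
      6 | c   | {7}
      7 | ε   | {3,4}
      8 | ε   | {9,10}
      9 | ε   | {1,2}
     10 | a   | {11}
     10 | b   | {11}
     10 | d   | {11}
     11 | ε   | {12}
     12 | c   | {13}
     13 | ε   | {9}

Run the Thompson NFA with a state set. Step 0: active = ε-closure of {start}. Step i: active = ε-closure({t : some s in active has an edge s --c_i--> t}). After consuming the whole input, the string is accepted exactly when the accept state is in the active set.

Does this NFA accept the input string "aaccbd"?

Answer: REJECT

Derivation:
initial (ε-close {0}): {0,1,2,3,4,8,9,10}
'a' @ 1: {11,12}
'a' @ 2: {}  — state set empty
rest 'ccbd' ignored (set empty)
after full input: {}  (accept=1 not in)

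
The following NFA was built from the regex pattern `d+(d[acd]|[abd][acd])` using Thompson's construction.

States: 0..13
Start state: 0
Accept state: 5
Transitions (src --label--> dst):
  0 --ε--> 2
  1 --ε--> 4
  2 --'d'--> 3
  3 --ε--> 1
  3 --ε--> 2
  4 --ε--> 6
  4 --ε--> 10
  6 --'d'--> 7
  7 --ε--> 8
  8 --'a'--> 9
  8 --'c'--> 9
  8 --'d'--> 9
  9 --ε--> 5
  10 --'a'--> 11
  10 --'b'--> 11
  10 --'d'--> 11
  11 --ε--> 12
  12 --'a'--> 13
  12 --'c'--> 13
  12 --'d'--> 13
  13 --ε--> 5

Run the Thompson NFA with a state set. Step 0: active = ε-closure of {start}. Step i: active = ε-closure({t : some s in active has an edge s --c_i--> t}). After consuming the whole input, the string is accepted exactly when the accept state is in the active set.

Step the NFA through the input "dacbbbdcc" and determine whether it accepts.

S₀ = ε-closure({0}) = {0,2}
'd' @ 1: {1,2,3,4,6,10}
'a' @ 2: {11,12}
'c' @ 3: {5,13}  [accepting]
'b' @ 4: {}  — dead — no transitions
rest 'bbdcc' ignored (set empty)
final: {}; accept 5 not in set

Answer: REJECT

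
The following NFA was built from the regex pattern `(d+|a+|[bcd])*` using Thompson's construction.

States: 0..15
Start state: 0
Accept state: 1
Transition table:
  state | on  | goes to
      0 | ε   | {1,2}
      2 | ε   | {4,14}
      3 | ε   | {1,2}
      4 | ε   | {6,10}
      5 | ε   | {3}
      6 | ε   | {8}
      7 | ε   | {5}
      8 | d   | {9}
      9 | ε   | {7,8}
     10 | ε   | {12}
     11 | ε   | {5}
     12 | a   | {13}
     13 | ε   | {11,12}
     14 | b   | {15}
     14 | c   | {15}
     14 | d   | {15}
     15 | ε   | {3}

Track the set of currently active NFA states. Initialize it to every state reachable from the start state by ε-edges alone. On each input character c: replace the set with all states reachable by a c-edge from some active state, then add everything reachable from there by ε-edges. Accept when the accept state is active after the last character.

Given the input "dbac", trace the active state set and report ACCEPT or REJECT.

Answer: ACCEPT

Trace:
start: ε-closure({0}) = {0,1,2,4,6,8,10,12,14}
'd' @ 1: {1,2,3,4,5,6,7,8,9,10,12,14,15}  (accept∈set)
'b' @ 2: {1,2,3,4,6,8,10,12,14,15}  (accept∈set)
'a' @ 3: {1,2,3,4,5,6,8,10,11,12,13,14}  (accept∈set)
'c' @ 4: {1,2,3,4,6,8,10,12,14,15}  (accept∈set)
end set {1,2,3,4,6,8,10,12,14,15} — state 1 in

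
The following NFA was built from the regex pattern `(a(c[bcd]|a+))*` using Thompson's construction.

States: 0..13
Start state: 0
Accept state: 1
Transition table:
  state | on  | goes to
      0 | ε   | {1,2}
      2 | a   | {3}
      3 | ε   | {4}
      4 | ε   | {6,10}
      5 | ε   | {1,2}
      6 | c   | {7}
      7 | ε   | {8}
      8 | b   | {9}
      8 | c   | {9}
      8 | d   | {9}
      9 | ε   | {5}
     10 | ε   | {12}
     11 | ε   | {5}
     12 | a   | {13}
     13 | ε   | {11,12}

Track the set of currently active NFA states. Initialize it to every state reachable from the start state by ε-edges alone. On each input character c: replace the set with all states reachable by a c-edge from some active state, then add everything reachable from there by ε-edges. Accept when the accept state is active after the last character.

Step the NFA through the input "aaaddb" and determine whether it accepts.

Answer: REJECT

Derivation:
S₀ = ε-closure({0}) = {0,1,2}
'a' @ 1: {3,4,6,10,12}
'a' @ 2: {1,2,5,11,12,13}  ✓accept
'a' @ 3: {1,2,3,4,5,6,10,11,12,13}  ✓accept
'd' @ 4: {}  — state set empty
rest 'db' ignored (set empty)
final: {}; accept 1 not in set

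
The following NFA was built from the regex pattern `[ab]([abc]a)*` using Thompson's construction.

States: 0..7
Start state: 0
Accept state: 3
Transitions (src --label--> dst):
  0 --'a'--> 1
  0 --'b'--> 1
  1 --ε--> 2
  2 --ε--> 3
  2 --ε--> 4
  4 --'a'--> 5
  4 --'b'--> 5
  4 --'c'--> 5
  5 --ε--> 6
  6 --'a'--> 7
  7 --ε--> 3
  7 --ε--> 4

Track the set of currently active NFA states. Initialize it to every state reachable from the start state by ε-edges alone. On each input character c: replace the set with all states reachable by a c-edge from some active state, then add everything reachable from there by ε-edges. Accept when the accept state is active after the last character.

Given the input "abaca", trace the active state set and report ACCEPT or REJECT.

initial (ε-close {0}): {0}
'a' @ 1: {1,2,3,4}  [accepting]
'b' @ 2: {5,6}
'a' @ 3: {3,4,7}  [accepting]
'c' @ 4: {5,6}
'a' @ 5: {3,4,7}  [accepting]
final: {3,4,7}; accept 3 in set

Answer: ACCEPT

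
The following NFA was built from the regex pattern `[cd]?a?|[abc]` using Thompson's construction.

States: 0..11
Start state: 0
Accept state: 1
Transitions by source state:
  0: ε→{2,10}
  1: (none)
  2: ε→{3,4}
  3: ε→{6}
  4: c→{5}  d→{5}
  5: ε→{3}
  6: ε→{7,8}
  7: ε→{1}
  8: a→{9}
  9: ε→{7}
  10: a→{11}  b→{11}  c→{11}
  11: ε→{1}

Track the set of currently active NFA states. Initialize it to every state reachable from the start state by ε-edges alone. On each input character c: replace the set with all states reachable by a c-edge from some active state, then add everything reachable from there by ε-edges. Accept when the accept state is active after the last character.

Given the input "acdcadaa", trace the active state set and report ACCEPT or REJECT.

initial (ε-close {0}): {0,1,2,3,4,6,7,8,10}
'a' @ 1: {1,7,9,11}  ✓accept
'c' @ 2: {}  — state set empty
rest 'dcadaa' ignored (set empty)
end set {} — state 1 not in

Answer: REJECT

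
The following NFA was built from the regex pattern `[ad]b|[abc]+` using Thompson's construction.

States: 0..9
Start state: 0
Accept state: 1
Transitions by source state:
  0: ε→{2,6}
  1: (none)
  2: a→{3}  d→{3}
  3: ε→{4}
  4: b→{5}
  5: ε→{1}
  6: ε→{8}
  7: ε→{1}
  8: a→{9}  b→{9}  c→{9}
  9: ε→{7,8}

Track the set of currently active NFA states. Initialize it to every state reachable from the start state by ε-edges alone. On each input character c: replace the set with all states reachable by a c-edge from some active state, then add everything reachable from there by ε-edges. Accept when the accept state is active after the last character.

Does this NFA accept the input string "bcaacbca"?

Answer: ACCEPT

Steps:
initial (ε-close {0}): {0,2,6,8}
'b' @ 1: {1,7,8,9}  ✓accept
'c' @ 2: {1,7,8,9}  ✓accept
'a' @ 3: {1,7,8,9}  ✓accept
'a' @ 4: {1,7,8,9}  ✓accept
'c' @ 5: {1,7,8,9}  ✓accept
'b' @ 6: {1,7,8,9}  ✓accept
'c' @ 7: {1,7,8,9}  ✓accept
'a' @ 8: {1,7,8,9}  ✓accept
end set {1,7,8,9} — state 1 in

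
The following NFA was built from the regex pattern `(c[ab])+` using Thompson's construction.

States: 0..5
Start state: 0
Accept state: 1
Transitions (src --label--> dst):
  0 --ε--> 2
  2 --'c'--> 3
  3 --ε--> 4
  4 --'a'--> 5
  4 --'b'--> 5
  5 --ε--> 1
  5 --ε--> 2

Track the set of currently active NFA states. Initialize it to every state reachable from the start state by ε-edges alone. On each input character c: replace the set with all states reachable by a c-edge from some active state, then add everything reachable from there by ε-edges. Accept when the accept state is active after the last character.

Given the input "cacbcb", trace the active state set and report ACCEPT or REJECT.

Answer: ACCEPT

Derivation:
initial (ε-close {0}): {0,2}
'c' @ 1: {3,4}
'a' @ 2: {1,2,5}  ✓accept
'c' @ 3: {3,4}
'b' @ 4: {1,2,5}  ✓accept
'c' @ 5: {3,4}
'b' @ 6: {1,2,5}  ✓accept
end set {1,2,5} — state 1 in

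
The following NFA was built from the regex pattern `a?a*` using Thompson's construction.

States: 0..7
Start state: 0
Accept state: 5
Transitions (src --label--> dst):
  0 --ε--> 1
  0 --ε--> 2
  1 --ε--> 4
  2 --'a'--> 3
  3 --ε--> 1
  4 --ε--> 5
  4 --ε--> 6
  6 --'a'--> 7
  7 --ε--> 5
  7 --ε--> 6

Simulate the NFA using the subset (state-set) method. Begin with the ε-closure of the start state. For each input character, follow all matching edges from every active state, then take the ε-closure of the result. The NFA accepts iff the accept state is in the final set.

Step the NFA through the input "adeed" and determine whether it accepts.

Answer: REJECT

Steps:
start: ε-closure({0}) = {0,1,2,4,5,6}
'a' @ 1: {1,3,4,5,6,7}  [accepting]
'd' @ 2: {}  — dead — no transitions
rest 'eed' ignored (set empty)
end set {} — state 5 not in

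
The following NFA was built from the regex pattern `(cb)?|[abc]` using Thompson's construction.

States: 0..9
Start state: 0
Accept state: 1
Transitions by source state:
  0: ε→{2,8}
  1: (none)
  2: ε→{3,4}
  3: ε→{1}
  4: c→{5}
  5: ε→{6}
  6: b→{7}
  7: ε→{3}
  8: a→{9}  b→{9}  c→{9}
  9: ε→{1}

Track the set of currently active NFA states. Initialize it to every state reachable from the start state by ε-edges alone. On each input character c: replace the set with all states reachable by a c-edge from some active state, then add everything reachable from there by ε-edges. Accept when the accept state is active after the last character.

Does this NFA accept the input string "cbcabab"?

Answer: REJECT

Steps:
start: ε-closure({0}) = {0,1,2,3,4,8}
'c' @ 1: {1,5,6,9}  (accept∈set)
'b' @ 2: {1,3,7}  (accept∈set)
'c' @ 3: {}  — state set empty
rest 'abab' ignored (set empty)
after full input: {}  (accept=1 not in)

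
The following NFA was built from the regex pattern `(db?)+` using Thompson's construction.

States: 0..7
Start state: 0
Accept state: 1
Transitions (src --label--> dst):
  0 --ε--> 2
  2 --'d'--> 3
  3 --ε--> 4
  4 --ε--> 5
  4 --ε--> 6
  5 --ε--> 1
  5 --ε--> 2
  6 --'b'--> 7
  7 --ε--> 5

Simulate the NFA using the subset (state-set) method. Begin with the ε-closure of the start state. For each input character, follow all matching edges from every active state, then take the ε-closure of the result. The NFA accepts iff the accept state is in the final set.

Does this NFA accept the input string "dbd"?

start: ε-closure({0}) = {0,2}
'd' @ 1: {1,2,3,4,5,6}  (accept∈set)
'b' @ 2: {1,2,5,7}  (accept∈set)
'd' @ 3: {1,2,3,4,5,6}  (accept∈set)
final: {1,2,3,4,5,6}; accept 1 in set

Answer: ACCEPT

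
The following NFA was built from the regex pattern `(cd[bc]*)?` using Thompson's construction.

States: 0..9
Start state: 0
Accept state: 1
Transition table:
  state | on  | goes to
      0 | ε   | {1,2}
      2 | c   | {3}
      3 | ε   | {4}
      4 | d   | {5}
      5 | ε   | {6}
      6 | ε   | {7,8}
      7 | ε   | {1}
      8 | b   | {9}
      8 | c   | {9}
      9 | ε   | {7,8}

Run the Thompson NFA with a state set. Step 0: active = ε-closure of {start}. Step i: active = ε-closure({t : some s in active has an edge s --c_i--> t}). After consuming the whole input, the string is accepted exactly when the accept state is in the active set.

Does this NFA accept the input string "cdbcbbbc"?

start: ε-closure({0}) = {0,1,2}
'c' @ 1: {3,4}
'd' @ 2: {1,5,6,7,8}  ✓accept
'b' @ 3: {1,7,8,9}  ✓accept
'c' @ 4: {1,7,8,9}  ✓accept
'b' @ 5: {1,7,8,9}  ✓accept
'b' @ 6: {1,7,8,9}  ✓accept
'b' @ 7: {1,7,8,9}  ✓accept
'c' @ 8: {1,7,8,9}  ✓accept
final: {1,7,8,9}; accept 1 in set

Answer: ACCEPT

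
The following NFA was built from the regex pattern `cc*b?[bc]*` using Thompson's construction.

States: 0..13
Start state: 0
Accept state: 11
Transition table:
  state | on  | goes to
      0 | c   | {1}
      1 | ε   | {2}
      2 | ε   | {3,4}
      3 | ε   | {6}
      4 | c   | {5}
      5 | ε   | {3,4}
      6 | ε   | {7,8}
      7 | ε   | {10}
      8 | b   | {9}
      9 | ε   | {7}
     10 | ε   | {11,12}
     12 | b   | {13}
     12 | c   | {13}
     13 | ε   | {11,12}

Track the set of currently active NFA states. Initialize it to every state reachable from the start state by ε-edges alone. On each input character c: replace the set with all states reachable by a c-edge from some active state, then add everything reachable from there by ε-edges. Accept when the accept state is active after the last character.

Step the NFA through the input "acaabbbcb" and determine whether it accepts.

start: ε-closure({0}) = {0}
'a' @ 1: {}  — dead — no transitions
rest 'caabbbcb' ignored (set empty)
final: {}; accept 11 not in set

Answer: REJECT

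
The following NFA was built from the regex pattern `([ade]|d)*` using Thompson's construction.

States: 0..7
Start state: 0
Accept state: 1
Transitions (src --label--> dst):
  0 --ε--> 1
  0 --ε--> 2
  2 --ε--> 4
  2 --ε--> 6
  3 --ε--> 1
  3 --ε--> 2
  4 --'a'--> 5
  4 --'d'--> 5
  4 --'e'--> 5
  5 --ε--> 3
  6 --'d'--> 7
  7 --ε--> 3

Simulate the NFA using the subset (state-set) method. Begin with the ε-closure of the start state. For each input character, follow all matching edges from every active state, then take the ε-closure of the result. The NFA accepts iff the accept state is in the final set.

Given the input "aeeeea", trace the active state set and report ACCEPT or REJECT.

Answer: ACCEPT

Trace:
initial (ε-close {0}): {0,1,2,4,6}
'a' @ 1: {1,2,3,4,5,6}  [accepting]
'e' @ 2: {1,2,3,4,5,6}  [accepting]
'e' @ 3: {1,2,3,4,5,6}  [accepting]
'e' @ 4: {1,2,3,4,5,6}  [accepting]
'e' @ 5: {1,2,3,4,5,6}  [accepting]
'a' @ 6: {1,2,3,4,5,6}  [accepting]
after full input: {1,2,3,4,5,6}  (accept=1 in)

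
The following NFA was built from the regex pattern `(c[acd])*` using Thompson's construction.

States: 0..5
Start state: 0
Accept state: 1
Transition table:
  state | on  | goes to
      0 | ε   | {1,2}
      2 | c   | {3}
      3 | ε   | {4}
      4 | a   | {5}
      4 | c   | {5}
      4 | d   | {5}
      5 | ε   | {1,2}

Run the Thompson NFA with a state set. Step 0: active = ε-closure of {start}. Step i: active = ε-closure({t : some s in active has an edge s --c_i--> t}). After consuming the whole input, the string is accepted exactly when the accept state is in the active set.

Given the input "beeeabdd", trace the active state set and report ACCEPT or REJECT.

Answer: REJECT

Derivation:
S₀ = ε-closure({0}) = {0,1,2}
'b' @ 1: {}  — no active states
rest 'eeeabdd' ignored (set empty)
end set {} — state 1 not in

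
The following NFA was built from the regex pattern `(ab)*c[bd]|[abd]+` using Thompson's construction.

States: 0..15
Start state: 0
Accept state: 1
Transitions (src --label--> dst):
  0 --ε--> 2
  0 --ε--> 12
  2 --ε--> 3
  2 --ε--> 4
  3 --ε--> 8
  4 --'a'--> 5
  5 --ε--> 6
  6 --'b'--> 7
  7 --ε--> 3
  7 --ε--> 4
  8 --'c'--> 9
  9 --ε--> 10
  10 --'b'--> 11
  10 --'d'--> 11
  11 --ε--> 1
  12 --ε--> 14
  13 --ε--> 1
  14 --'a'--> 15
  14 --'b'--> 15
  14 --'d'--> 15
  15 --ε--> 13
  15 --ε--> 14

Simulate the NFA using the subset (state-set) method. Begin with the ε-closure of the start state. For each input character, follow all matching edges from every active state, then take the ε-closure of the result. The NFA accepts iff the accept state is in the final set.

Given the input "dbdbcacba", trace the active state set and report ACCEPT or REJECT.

initial (ε-close {0}): {0,2,3,4,8,12,14}
'd' @ 1: {1,13,14,15}  ✓accept
'b' @ 2: {1,13,14,15}  ✓accept
'd' @ 3: {1,13,14,15}  ✓accept
'b' @ 4: {1,13,14,15}  ✓accept
'c' @ 5: {}  — state set empty
rest 'acba' ignored (set empty)
end set {} — state 1 not in

Answer: REJECT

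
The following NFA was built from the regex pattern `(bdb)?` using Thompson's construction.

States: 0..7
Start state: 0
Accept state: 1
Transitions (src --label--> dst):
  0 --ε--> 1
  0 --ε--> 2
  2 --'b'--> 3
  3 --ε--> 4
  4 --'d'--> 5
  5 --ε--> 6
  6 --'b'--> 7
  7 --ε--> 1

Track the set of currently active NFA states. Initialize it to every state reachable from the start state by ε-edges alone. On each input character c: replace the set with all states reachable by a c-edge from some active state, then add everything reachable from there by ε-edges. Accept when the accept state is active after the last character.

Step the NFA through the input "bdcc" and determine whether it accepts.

Answer: REJECT

Trace:
start: ε-closure({0}) = {0,1,2}
'b' @ 1: {3,4}
'd' @ 2: {5,6}
'c' @ 3: {}  — dead — no transitions
rest 'c' ignored (set empty)
after full input: {}  (accept=1 not in)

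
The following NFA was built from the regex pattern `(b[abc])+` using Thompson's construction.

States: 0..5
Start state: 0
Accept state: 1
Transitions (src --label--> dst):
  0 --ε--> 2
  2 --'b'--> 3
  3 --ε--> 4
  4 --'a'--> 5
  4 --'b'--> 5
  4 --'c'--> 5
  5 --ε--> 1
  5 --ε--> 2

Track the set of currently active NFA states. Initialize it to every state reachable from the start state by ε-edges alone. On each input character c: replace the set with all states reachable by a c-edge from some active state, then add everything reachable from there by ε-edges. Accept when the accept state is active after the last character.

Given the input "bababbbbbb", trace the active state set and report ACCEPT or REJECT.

Answer: ACCEPT

Steps:
S₀ = ε-closure({0}) = {0,2}
'b' @ 1: {3,4}
'a' @ 2: {1,2,5}  ✓accept
'b' @ 3: {3,4}
'a' @ 4: {1,2,5}  ✓accept
'b' @ 5: {3,4}
'b' @ 6: {1,2,5}  ✓accept
'b' @ 7: {3,4}
'b' @ 8: {1,2,5}  ✓accept
'b' @ 9: {3,4}
'b' @ 10: {1,2,5}  ✓accept
after full input: {1,2,5}  (accept=1 in)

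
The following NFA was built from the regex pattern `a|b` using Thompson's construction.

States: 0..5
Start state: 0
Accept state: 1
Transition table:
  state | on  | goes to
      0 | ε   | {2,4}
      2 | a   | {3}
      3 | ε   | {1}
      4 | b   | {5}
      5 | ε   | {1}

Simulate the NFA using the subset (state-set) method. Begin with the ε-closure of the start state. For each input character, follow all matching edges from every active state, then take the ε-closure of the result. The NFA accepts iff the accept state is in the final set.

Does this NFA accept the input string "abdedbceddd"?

S₀ = ε-closure({0}) = {0,2,4}
'a' @ 1: {1,3}  ✓accept
'b' @ 2: {}  — no active states
rest 'dedbceddd' ignored (set empty)
final: {}; accept 1 not in set

Answer: REJECT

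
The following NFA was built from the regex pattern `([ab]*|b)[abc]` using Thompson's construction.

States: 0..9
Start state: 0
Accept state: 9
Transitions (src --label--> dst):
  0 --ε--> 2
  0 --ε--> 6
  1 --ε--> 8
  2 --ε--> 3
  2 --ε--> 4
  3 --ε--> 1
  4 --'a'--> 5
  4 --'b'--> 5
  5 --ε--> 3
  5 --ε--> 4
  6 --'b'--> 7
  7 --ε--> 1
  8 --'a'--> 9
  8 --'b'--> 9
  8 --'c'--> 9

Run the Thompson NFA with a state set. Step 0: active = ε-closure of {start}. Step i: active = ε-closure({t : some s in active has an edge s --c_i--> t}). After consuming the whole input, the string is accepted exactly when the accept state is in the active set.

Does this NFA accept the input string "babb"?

start: ε-closure({0}) = {0,1,2,3,4,6,8}
'b' @ 1: {1,3,4,5,7,8,9}  ✓accept
'a' @ 2: {1,3,4,5,8,9}  ✓accept
'b' @ 3: {1,3,4,5,8,9}  ✓accept
'b' @ 4: {1,3,4,5,8,9}  ✓accept
end set {1,3,4,5,8,9} — state 9 in

Answer: ACCEPT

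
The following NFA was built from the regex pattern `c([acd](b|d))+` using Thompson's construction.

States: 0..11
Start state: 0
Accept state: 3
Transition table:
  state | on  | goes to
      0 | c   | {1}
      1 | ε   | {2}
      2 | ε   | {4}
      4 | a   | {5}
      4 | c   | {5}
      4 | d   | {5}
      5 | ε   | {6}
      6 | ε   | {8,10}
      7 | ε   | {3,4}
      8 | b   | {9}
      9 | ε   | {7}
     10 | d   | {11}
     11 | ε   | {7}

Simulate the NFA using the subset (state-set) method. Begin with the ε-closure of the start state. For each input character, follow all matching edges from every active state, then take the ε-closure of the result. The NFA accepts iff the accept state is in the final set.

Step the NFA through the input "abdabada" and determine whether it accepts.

Answer: REJECT

Derivation:
initial (ε-close {0}): {0}
'a' @ 1: {}  — dead — no transitions
rest 'bdabada' ignored (set empty)
end set {} — state 3 not in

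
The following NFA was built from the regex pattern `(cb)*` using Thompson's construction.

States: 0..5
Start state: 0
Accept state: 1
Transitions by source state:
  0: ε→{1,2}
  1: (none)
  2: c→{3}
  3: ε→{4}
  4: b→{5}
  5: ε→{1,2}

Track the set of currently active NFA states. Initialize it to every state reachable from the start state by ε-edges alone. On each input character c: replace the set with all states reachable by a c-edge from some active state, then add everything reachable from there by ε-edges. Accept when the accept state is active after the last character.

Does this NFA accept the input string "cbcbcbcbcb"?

Answer: ACCEPT

Steps:
initial (ε-close {0}): {0,1,2}
'c' @ 1: {3,4}
'b' @ 2: {1,2,5}  [accepting]
'c' @ 3: {3,4}
'b' @ 4: {1,2,5}  [accepting]
'c' @ 5: {3,4}
'b' @ 6: {1,2,5}  [accepting]
'c' @ 7: {3,4}
'b' @ 8: {1,2,5}  [accepting]
'c' @ 9: {3,4}
'b' @ 10: {1,2,5}  [accepting]
after full input: {1,2,5}  (accept=1 in)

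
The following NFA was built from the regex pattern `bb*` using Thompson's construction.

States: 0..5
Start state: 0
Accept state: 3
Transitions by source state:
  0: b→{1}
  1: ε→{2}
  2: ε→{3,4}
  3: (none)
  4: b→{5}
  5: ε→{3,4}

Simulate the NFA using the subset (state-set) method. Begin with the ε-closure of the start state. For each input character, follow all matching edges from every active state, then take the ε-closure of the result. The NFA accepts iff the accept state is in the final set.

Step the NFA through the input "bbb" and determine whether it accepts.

S₀ = ε-closure({0}) = {0}
'b' @ 1: {1,2,3,4}  [accepting]
'b' @ 2: {3,4,5}  [accepting]
'b' @ 3: {3,4,5}  [accepting]
after full input: {3,4,5}  (accept=3 in)

Answer: ACCEPT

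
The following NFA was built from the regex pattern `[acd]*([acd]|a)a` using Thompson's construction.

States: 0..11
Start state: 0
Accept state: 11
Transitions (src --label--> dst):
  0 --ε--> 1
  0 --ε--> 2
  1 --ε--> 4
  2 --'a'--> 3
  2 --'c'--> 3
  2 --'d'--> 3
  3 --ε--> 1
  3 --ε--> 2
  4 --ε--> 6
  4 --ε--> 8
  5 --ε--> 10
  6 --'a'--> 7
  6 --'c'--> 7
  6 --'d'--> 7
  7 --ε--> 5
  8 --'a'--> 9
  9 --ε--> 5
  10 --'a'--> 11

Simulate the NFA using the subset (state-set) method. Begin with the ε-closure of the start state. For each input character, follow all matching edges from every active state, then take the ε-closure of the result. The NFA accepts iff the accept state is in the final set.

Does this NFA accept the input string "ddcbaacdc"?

initial (ε-close {0}): {0,1,2,4,6,8}
'd' @ 1: {1,2,3,4,5,6,7,8,10}
'd' @ 2: {1,2,3,4,5,6,7,8,10}
'c' @ 3: {1,2,3,4,5,6,7,8,10}
'b' @ 4: {}  — state set empty
rest 'aacdc' ignored (set empty)
final: {}; accept 11 not in set

Answer: REJECT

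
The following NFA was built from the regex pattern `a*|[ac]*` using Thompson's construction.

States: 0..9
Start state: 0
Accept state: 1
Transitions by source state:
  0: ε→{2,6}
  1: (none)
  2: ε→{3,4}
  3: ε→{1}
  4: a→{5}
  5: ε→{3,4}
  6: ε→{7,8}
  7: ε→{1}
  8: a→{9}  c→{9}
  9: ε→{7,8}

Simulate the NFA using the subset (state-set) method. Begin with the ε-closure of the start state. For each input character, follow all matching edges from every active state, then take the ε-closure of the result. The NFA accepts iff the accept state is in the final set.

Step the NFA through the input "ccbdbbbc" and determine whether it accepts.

start: ε-closure({0}) = {0,1,2,3,4,6,7,8}
'c' @ 1: {1,7,8,9}  (accept∈set)
'c' @ 2: {1,7,8,9}  (accept∈set)
'b' @ 3: {}  — state set empty
rest 'dbbbc' ignored (set empty)
end set {} — state 1 not in

Answer: REJECT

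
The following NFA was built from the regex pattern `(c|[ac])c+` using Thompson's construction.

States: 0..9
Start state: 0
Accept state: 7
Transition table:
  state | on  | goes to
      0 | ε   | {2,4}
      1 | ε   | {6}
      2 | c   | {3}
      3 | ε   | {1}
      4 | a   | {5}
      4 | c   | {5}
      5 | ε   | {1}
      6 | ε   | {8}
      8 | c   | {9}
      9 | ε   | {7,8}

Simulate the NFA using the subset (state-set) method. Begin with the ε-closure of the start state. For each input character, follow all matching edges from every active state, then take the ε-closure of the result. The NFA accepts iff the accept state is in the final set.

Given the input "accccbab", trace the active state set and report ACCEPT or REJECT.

Answer: REJECT

Derivation:
S₀ = ε-closure({0}) = {0,2,4}
'a' @ 1: {1,5,6,8}
'c' @ 2: {7,8,9}  [accepting]
'c' @ 3: {7,8,9}  [accepting]
'c' @ 4: {7,8,9}  [accepting]
'c' @ 5: {7,8,9}  [accepting]
'b' @ 6: {}  — no active states
rest 'ab' ignored (set empty)
after full input: {}  (accept=7 not in)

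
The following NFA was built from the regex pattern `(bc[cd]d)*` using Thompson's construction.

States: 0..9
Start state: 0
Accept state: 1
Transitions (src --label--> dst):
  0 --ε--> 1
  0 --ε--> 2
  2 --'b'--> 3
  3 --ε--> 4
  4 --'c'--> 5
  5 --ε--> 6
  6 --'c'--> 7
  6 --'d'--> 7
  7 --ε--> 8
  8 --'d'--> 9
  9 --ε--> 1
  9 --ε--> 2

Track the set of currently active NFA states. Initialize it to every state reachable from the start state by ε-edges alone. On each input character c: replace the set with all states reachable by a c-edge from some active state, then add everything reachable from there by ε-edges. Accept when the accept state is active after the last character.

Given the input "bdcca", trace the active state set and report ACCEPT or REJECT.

initial (ε-close {0}): {0,1,2}
'b' @ 1: {3,4}
'd' @ 2: {}  — no active states
rest 'cca' ignored (set empty)
final: {}; accept 1 not in set

Answer: REJECT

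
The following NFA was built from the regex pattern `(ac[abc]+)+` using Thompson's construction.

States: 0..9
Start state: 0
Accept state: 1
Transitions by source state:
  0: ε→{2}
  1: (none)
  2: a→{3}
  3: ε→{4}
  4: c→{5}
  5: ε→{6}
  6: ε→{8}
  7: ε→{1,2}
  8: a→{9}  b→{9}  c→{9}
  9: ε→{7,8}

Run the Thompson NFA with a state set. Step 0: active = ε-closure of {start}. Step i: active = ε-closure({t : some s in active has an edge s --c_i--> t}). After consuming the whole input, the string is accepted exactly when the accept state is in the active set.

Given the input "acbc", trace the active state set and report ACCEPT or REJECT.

Answer: ACCEPT

Steps:
S₀ = ε-closure({0}) = {0,2}
'a' @ 1: {3,4}
'c' @ 2: {5,6,8}
'b' @ 3: {1,2,7,8,9}  ✓accept
'c' @ 4: {1,2,7,8,9}  ✓accept
end set {1,2,7,8,9} — state 1 in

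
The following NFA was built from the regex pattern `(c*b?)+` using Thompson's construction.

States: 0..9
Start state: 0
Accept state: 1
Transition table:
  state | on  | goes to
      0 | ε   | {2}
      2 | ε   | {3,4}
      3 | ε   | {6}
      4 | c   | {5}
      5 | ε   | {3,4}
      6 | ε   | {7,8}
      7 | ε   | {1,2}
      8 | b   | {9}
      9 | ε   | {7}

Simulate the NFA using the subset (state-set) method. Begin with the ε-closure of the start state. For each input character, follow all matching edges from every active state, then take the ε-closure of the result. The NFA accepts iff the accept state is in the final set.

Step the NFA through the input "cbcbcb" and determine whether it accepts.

initial (ε-close {0}): {0,1,2,3,4,6,7,8}
'c' @ 1: {1,2,3,4,5,6,7,8}  ✓accept
'b' @ 2: {1,2,3,4,6,7,8,9}  ✓accept
'c' @ 3: {1,2,3,4,5,6,7,8}  ✓accept
'b' @ 4: {1,2,3,4,6,7,8,9}  ✓accept
'c' @ 5: {1,2,3,4,5,6,7,8}  ✓accept
'b' @ 6: {1,2,3,4,6,7,8,9}  ✓accept
final: {1,2,3,4,6,7,8,9}; accept 1 in set

Answer: ACCEPT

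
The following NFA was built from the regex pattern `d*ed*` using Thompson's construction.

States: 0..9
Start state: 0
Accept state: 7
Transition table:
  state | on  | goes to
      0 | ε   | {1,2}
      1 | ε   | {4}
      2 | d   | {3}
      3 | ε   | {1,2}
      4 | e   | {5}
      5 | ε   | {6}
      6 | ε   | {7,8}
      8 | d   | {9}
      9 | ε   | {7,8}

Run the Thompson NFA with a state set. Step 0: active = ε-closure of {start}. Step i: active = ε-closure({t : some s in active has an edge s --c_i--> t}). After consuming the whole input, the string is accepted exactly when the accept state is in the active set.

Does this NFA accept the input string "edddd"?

Answer: ACCEPT

Derivation:
S₀ = ε-closure({0}) = {0,1,2,4}
'e' @ 1: {5,6,7,8}  [accepting]
'd' @ 2: {7,8,9}  [accepting]
'd' @ 3: {7,8,9}  [accepting]
'd' @ 4: {7,8,9}  [accepting]
'd' @ 5: {7,8,9}  [accepting]
after full input: {7,8,9}  (accept=7 in)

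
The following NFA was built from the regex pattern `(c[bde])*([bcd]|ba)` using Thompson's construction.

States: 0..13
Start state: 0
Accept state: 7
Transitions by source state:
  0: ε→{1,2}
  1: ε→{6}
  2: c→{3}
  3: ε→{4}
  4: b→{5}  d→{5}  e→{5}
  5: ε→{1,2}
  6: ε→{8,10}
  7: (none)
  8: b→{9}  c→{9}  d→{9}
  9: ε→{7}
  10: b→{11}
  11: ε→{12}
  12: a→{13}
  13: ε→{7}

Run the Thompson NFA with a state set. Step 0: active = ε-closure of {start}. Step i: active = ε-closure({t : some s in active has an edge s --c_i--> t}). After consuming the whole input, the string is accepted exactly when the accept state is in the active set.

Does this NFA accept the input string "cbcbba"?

Answer: ACCEPT

Steps:
S₀ = ε-closure({0}) = {0,1,2,6,8,10}
'c' @ 1: {3,4,7,9}  ✓accept
'b' @ 2: {1,2,5,6,8,10}
'c' @ 3: {3,4,7,9}  ✓accept
'b' @ 4: {1,2,5,6,8,10}
'b' @ 5: {7,9,11,12}  ✓accept
'a' @ 6: {7,13}  ✓accept
final: {7,13}; accept 7 in set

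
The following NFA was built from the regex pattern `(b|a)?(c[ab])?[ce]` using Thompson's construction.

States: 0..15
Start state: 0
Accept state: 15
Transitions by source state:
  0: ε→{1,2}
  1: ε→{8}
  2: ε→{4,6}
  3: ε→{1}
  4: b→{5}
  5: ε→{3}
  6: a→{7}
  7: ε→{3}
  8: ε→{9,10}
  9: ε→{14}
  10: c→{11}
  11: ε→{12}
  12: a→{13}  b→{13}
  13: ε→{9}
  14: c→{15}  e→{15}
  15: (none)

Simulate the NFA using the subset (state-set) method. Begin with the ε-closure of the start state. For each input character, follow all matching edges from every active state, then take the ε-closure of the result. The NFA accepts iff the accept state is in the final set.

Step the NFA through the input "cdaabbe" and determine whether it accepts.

initial (ε-close {0}): {0,1,2,4,6,8,9,10,14}
'c' @ 1: {11,12,15}  (accept∈set)
'd' @ 2: {}  — dead — no transitions
rest 'aabbe' ignored (set empty)
final: {}; accept 15 not in set

Answer: REJECT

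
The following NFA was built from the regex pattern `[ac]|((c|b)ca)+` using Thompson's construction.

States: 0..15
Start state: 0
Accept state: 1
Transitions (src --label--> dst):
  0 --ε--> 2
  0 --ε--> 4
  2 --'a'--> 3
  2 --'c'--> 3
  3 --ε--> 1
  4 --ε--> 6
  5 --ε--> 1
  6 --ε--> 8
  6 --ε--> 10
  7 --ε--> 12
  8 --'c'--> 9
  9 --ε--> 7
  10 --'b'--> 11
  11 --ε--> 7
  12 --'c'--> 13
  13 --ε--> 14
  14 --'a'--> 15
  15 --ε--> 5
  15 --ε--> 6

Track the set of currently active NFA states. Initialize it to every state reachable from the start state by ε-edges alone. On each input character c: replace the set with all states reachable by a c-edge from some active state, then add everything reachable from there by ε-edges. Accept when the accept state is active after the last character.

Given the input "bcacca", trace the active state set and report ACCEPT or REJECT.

start: ε-closure({0}) = {0,2,4,6,8,10}
'b' @ 1: {7,11,12}
'c' @ 2: {13,14}
'a' @ 3: {1,5,6,8,10,15}  [accepting]
'c' @ 4: {7,9,12}
'c' @ 5: {13,14}
'a' @ 6: {1,5,6,8,10,15}  [accepting]
end set {1,5,6,8,10,15} — state 1 in

Answer: ACCEPT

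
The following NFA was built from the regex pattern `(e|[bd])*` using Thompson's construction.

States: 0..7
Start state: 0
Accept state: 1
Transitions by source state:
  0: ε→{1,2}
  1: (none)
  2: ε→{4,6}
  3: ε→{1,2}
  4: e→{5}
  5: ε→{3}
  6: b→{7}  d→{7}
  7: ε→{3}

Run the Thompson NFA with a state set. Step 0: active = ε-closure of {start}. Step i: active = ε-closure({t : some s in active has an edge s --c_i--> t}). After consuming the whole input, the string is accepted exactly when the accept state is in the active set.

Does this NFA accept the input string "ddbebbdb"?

Answer: ACCEPT

Steps:
start: ε-closure({0}) = {0,1,2,4,6}
'd' @ 1: {1,2,3,4,6,7}  (accept∈set)
'd' @ 2: {1,2,3,4,6,7}  (accept∈set)
'b' @ 3: {1,2,3,4,6,7}  (accept∈set)
'e' @ 4: {1,2,3,4,5,6}  (accept∈set)
'b' @ 5: {1,2,3,4,6,7}  (accept∈set)
'b' @ 6: {1,2,3,4,6,7}  (accept∈set)
'd' @ 7: {1,2,3,4,6,7}  (accept∈set)
'b' @ 8: {1,2,3,4,6,7}  (accept∈set)
after full input: {1,2,3,4,6,7}  (accept=1 in)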